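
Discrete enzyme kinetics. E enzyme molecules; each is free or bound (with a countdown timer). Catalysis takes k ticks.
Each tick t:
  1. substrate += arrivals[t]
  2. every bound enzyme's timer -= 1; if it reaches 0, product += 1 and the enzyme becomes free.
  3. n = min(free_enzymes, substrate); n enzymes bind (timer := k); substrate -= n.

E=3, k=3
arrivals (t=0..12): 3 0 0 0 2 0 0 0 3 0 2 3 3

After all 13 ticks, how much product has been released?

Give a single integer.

t=0: arr=3 -> substrate=0 bound=3 product=0
t=1: arr=0 -> substrate=0 bound=3 product=0
t=2: arr=0 -> substrate=0 bound=3 product=0
t=3: arr=0 -> substrate=0 bound=0 product=3
t=4: arr=2 -> substrate=0 bound=2 product=3
t=5: arr=0 -> substrate=0 bound=2 product=3
t=6: arr=0 -> substrate=0 bound=2 product=3
t=7: arr=0 -> substrate=0 bound=0 product=5
t=8: arr=3 -> substrate=0 bound=3 product=5
t=9: arr=0 -> substrate=0 bound=3 product=5
t=10: arr=2 -> substrate=2 bound=3 product=5
t=11: arr=3 -> substrate=2 bound=3 product=8
t=12: arr=3 -> substrate=5 bound=3 product=8

Answer: 8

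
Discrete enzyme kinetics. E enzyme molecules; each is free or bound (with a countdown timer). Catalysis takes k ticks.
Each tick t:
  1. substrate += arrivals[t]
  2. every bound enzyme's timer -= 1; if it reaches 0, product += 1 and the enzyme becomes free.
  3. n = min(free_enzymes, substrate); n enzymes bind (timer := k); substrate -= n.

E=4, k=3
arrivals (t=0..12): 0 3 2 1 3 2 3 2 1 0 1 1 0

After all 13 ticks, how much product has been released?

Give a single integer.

t=0: arr=0 -> substrate=0 bound=0 product=0
t=1: arr=3 -> substrate=0 bound=3 product=0
t=2: arr=2 -> substrate=1 bound=4 product=0
t=3: arr=1 -> substrate=2 bound=4 product=0
t=4: arr=3 -> substrate=2 bound=4 product=3
t=5: arr=2 -> substrate=3 bound=4 product=4
t=6: arr=3 -> substrate=6 bound=4 product=4
t=7: arr=2 -> substrate=5 bound=4 product=7
t=8: arr=1 -> substrate=5 bound=4 product=8
t=9: arr=0 -> substrate=5 bound=4 product=8
t=10: arr=1 -> substrate=3 bound=4 product=11
t=11: arr=1 -> substrate=3 bound=4 product=12
t=12: arr=0 -> substrate=3 bound=4 product=12

Answer: 12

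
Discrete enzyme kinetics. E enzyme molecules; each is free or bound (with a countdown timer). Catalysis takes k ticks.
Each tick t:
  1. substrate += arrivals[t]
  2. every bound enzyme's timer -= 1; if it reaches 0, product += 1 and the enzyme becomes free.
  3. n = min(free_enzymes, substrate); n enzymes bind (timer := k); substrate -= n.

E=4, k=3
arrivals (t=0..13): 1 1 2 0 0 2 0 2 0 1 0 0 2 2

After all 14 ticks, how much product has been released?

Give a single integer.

t=0: arr=1 -> substrate=0 bound=1 product=0
t=1: arr=1 -> substrate=0 bound=2 product=0
t=2: arr=2 -> substrate=0 bound=4 product=0
t=3: arr=0 -> substrate=0 bound=3 product=1
t=4: arr=0 -> substrate=0 bound=2 product=2
t=5: arr=2 -> substrate=0 bound=2 product=4
t=6: arr=0 -> substrate=0 bound=2 product=4
t=7: arr=2 -> substrate=0 bound=4 product=4
t=8: arr=0 -> substrate=0 bound=2 product=6
t=9: arr=1 -> substrate=0 bound=3 product=6
t=10: arr=0 -> substrate=0 bound=1 product=8
t=11: arr=0 -> substrate=0 bound=1 product=8
t=12: arr=2 -> substrate=0 bound=2 product=9
t=13: arr=2 -> substrate=0 bound=4 product=9

Answer: 9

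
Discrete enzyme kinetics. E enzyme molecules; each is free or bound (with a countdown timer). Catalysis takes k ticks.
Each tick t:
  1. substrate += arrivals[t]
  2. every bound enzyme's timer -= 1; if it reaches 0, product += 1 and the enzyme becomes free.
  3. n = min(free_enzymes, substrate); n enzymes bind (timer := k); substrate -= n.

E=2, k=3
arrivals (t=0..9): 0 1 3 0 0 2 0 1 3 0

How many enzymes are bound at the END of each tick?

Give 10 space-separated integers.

t=0: arr=0 -> substrate=0 bound=0 product=0
t=1: arr=1 -> substrate=0 bound=1 product=0
t=2: arr=3 -> substrate=2 bound=2 product=0
t=3: arr=0 -> substrate=2 bound=2 product=0
t=4: arr=0 -> substrate=1 bound=2 product=1
t=5: arr=2 -> substrate=2 bound=2 product=2
t=6: arr=0 -> substrate=2 bound=2 product=2
t=7: arr=1 -> substrate=2 bound=2 product=3
t=8: arr=3 -> substrate=4 bound=2 product=4
t=9: arr=0 -> substrate=4 bound=2 product=4

Answer: 0 1 2 2 2 2 2 2 2 2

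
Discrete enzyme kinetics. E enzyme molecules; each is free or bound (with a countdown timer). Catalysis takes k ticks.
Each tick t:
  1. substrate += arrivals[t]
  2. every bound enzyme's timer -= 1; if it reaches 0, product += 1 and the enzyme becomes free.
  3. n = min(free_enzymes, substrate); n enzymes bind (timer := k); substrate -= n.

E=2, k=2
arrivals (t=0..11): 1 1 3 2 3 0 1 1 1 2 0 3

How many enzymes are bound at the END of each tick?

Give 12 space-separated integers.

t=0: arr=1 -> substrate=0 bound=1 product=0
t=1: arr=1 -> substrate=0 bound=2 product=0
t=2: arr=3 -> substrate=2 bound=2 product=1
t=3: arr=2 -> substrate=3 bound=2 product=2
t=4: arr=3 -> substrate=5 bound=2 product=3
t=5: arr=0 -> substrate=4 bound=2 product=4
t=6: arr=1 -> substrate=4 bound=2 product=5
t=7: arr=1 -> substrate=4 bound=2 product=6
t=8: arr=1 -> substrate=4 bound=2 product=7
t=9: arr=2 -> substrate=5 bound=2 product=8
t=10: arr=0 -> substrate=4 bound=2 product=9
t=11: arr=3 -> substrate=6 bound=2 product=10

Answer: 1 2 2 2 2 2 2 2 2 2 2 2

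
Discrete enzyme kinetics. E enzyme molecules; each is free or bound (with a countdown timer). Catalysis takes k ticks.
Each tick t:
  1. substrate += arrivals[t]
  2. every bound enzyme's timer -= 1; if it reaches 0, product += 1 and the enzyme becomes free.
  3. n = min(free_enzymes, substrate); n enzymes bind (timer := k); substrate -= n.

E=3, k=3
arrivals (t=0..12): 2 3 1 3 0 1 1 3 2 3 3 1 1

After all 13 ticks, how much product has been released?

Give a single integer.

t=0: arr=2 -> substrate=0 bound=2 product=0
t=1: arr=3 -> substrate=2 bound=3 product=0
t=2: arr=1 -> substrate=3 bound=3 product=0
t=3: arr=3 -> substrate=4 bound=3 product=2
t=4: arr=0 -> substrate=3 bound=3 product=3
t=5: arr=1 -> substrate=4 bound=3 product=3
t=6: arr=1 -> substrate=3 bound=3 product=5
t=7: arr=3 -> substrate=5 bound=3 product=6
t=8: arr=2 -> substrate=7 bound=3 product=6
t=9: arr=3 -> substrate=8 bound=3 product=8
t=10: arr=3 -> substrate=10 bound=3 product=9
t=11: arr=1 -> substrate=11 bound=3 product=9
t=12: arr=1 -> substrate=10 bound=3 product=11

Answer: 11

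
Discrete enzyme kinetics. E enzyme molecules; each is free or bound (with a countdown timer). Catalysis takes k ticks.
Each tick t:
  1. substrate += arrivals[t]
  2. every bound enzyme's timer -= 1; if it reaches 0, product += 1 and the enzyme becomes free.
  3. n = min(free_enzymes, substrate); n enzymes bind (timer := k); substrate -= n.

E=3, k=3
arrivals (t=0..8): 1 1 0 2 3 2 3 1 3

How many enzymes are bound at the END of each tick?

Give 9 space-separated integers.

t=0: arr=1 -> substrate=0 bound=1 product=0
t=1: arr=1 -> substrate=0 bound=2 product=0
t=2: arr=0 -> substrate=0 bound=2 product=0
t=3: arr=2 -> substrate=0 bound=3 product=1
t=4: arr=3 -> substrate=2 bound=3 product=2
t=5: arr=2 -> substrate=4 bound=3 product=2
t=6: arr=3 -> substrate=5 bound=3 product=4
t=7: arr=1 -> substrate=5 bound=3 product=5
t=8: arr=3 -> substrate=8 bound=3 product=5

Answer: 1 2 2 3 3 3 3 3 3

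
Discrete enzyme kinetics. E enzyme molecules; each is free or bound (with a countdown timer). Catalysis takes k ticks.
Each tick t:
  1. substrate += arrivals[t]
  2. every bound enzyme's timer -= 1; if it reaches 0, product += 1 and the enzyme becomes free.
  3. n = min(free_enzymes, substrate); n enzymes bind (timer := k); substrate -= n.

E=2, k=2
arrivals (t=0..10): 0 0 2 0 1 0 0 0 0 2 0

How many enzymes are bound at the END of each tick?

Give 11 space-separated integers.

t=0: arr=0 -> substrate=0 bound=0 product=0
t=1: arr=0 -> substrate=0 bound=0 product=0
t=2: arr=2 -> substrate=0 bound=2 product=0
t=3: arr=0 -> substrate=0 bound=2 product=0
t=4: arr=1 -> substrate=0 bound=1 product=2
t=5: arr=0 -> substrate=0 bound=1 product=2
t=6: arr=0 -> substrate=0 bound=0 product=3
t=7: arr=0 -> substrate=0 bound=0 product=3
t=8: arr=0 -> substrate=0 bound=0 product=3
t=9: arr=2 -> substrate=0 bound=2 product=3
t=10: arr=0 -> substrate=0 bound=2 product=3

Answer: 0 0 2 2 1 1 0 0 0 2 2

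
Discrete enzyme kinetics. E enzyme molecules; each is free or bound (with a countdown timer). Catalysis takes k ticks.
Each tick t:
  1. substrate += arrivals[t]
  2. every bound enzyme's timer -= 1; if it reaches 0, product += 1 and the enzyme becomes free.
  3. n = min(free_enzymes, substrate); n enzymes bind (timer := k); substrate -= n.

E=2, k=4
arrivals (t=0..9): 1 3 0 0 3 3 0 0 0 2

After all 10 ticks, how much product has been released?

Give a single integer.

t=0: arr=1 -> substrate=0 bound=1 product=0
t=1: arr=3 -> substrate=2 bound=2 product=0
t=2: arr=0 -> substrate=2 bound=2 product=0
t=3: arr=0 -> substrate=2 bound=2 product=0
t=4: arr=3 -> substrate=4 bound=2 product=1
t=5: arr=3 -> substrate=6 bound=2 product=2
t=6: arr=0 -> substrate=6 bound=2 product=2
t=7: arr=0 -> substrate=6 bound=2 product=2
t=8: arr=0 -> substrate=5 bound=2 product=3
t=9: arr=2 -> substrate=6 bound=2 product=4

Answer: 4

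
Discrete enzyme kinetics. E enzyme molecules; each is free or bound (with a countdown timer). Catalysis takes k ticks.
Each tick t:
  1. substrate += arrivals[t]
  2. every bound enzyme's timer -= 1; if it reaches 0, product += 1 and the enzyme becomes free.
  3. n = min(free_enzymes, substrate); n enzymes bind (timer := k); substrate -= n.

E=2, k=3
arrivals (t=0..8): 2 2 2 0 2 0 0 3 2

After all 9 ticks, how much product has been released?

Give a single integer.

t=0: arr=2 -> substrate=0 bound=2 product=0
t=1: arr=2 -> substrate=2 bound=2 product=0
t=2: arr=2 -> substrate=4 bound=2 product=0
t=3: arr=0 -> substrate=2 bound=2 product=2
t=4: arr=2 -> substrate=4 bound=2 product=2
t=5: arr=0 -> substrate=4 bound=2 product=2
t=6: arr=0 -> substrate=2 bound=2 product=4
t=7: arr=3 -> substrate=5 bound=2 product=4
t=8: arr=2 -> substrate=7 bound=2 product=4

Answer: 4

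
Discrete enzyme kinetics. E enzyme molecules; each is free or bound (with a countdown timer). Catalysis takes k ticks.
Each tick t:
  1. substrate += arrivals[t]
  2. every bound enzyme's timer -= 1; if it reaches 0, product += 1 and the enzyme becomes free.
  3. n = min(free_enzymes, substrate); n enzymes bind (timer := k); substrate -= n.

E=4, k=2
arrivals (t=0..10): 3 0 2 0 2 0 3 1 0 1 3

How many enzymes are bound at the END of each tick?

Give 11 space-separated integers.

Answer: 3 3 2 2 2 2 3 4 1 1 4

Derivation:
t=0: arr=3 -> substrate=0 bound=3 product=0
t=1: arr=0 -> substrate=0 bound=3 product=0
t=2: arr=2 -> substrate=0 bound=2 product=3
t=3: arr=0 -> substrate=0 bound=2 product=3
t=4: arr=2 -> substrate=0 bound=2 product=5
t=5: arr=0 -> substrate=0 bound=2 product=5
t=6: arr=3 -> substrate=0 bound=3 product=7
t=7: arr=1 -> substrate=0 bound=4 product=7
t=8: arr=0 -> substrate=0 bound=1 product=10
t=9: arr=1 -> substrate=0 bound=1 product=11
t=10: arr=3 -> substrate=0 bound=4 product=11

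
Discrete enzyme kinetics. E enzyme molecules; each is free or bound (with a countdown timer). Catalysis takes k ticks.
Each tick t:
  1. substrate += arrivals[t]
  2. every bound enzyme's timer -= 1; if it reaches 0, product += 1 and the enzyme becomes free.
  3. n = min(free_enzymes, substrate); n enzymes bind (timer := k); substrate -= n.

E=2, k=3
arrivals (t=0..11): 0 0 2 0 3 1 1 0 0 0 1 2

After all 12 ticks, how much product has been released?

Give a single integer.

t=0: arr=0 -> substrate=0 bound=0 product=0
t=1: arr=0 -> substrate=0 bound=0 product=0
t=2: arr=2 -> substrate=0 bound=2 product=0
t=3: arr=0 -> substrate=0 bound=2 product=0
t=4: arr=3 -> substrate=3 bound=2 product=0
t=5: arr=1 -> substrate=2 bound=2 product=2
t=6: arr=1 -> substrate=3 bound=2 product=2
t=7: arr=0 -> substrate=3 bound=2 product=2
t=8: arr=0 -> substrate=1 bound=2 product=4
t=9: arr=0 -> substrate=1 bound=2 product=4
t=10: arr=1 -> substrate=2 bound=2 product=4
t=11: arr=2 -> substrate=2 bound=2 product=6

Answer: 6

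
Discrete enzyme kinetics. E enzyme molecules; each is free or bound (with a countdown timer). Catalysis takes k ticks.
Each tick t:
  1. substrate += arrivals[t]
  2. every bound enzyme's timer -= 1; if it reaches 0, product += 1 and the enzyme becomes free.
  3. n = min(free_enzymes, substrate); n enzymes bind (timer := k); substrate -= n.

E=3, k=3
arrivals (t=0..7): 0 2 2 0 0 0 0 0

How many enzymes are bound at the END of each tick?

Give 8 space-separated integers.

Answer: 0 2 3 3 2 1 1 0

Derivation:
t=0: arr=0 -> substrate=0 bound=0 product=0
t=1: arr=2 -> substrate=0 bound=2 product=0
t=2: arr=2 -> substrate=1 bound=3 product=0
t=3: arr=0 -> substrate=1 bound=3 product=0
t=4: arr=0 -> substrate=0 bound=2 product=2
t=5: arr=0 -> substrate=0 bound=1 product=3
t=6: arr=0 -> substrate=0 bound=1 product=3
t=7: arr=0 -> substrate=0 bound=0 product=4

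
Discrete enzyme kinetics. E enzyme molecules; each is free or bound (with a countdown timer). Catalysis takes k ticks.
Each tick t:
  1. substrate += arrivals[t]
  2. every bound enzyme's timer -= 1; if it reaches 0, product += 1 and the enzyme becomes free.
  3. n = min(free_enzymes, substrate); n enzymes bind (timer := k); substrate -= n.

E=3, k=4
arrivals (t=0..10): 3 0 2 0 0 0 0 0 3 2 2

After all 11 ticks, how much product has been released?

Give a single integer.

t=0: arr=3 -> substrate=0 bound=3 product=0
t=1: arr=0 -> substrate=0 bound=3 product=0
t=2: arr=2 -> substrate=2 bound=3 product=0
t=3: arr=0 -> substrate=2 bound=3 product=0
t=4: arr=0 -> substrate=0 bound=2 product=3
t=5: arr=0 -> substrate=0 bound=2 product=3
t=6: arr=0 -> substrate=0 bound=2 product=3
t=7: arr=0 -> substrate=0 bound=2 product=3
t=8: arr=3 -> substrate=0 bound=3 product=5
t=9: arr=2 -> substrate=2 bound=3 product=5
t=10: arr=2 -> substrate=4 bound=3 product=5

Answer: 5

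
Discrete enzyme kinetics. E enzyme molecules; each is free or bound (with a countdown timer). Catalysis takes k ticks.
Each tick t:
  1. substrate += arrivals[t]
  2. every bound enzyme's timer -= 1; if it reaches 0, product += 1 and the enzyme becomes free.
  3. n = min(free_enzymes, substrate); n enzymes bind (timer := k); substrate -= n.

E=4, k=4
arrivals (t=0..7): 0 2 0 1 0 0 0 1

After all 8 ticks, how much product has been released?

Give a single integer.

t=0: arr=0 -> substrate=0 bound=0 product=0
t=1: arr=2 -> substrate=0 bound=2 product=0
t=2: arr=0 -> substrate=0 bound=2 product=0
t=3: arr=1 -> substrate=0 bound=3 product=0
t=4: arr=0 -> substrate=0 bound=3 product=0
t=5: arr=0 -> substrate=0 bound=1 product=2
t=6: arr=0 -> substrate=0 bound=1 product=2
t=7: arr=1 -> substrate=0 bound=1 product=3

Answer: 3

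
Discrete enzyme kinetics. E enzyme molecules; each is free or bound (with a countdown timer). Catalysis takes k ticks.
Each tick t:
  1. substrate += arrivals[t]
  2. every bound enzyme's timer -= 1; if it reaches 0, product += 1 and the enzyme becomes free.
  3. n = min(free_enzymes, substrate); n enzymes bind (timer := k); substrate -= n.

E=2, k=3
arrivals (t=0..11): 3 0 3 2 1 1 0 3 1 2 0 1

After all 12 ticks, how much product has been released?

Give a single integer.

t=0: arr=3 -> substrate=1 bound=2 product=0
t=1: arr=0 -> substrate=1 bound=2 product=0
t=2: arr=3 -> substrate=4 bound=2 product=0
t=3: arr=2 -> substrate=4 bound=2 product=2
t=4: arr=1 -> substrate=5 bound=2 product=2
t=5: arr=1 -> substrate=6 bound=2 product=2
t=6: arr=0 -> substrate=4 bound=2 product=4
t=7: arr=3 -> substrate=7 bound=2 product=4
t=8: arr=1 -> substrate=8 bound=2 product=4
t=9: arr=2 -> substrate=8 bound=2 product=6
t=10: arr=0 -> substrate=8 bound=2 product=6
t=11: arr=1 -> substrate=9 bound=2 product=6

Answer: 6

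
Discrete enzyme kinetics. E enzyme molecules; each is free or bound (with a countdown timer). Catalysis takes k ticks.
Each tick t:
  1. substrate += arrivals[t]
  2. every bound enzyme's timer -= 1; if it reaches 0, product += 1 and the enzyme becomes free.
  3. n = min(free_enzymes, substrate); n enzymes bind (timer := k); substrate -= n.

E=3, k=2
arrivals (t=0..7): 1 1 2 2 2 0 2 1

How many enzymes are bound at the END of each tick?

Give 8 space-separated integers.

Answer: 1 2 3 3 3 3 3 3

Derivation:
t=0: arr=1 -> substrate=0 bound=1 product=0
t=1: arr=1 -> substrate=0 bound=2 product=0
t=2: arr=2 -> substrate=0 bound=3 product=1
t=3: arr=2 -> substrate=1 bound=3 product=2
t=4: arr=2 -> substrate=1 bound=3 product=4
t=5: arr=0 -> substrate=0 bound=3 product=5
t=6: arr=2 -> substrate=0 bound=3 product=7
t=7: arr=1 -> substrate=0 bound=3 product=8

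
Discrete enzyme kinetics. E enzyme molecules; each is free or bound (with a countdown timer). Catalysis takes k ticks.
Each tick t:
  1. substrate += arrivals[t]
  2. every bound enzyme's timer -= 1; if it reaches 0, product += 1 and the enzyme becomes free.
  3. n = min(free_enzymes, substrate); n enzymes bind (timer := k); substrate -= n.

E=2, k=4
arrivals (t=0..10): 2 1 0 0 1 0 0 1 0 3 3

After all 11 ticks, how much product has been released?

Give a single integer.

t=0: arr=2 -> substrate=0 bound=2 product=0
t=1: arr=1 -> substrate=1 bound=2 product=0
t=2: arr=0 -> substrate=1 bound=2 product=0
t=3: arr=0 -> substrate=1 bound=2 product=0
t=4: arr=1 -> substrate=0 bound=2 product=2
t=5: arr=0 -> substrate=0 bound=2 product=2
t=6: arr=0 -> substrate=0 bound=2 product=2
t=7: arr=1 -> substrate=1 bound=2 product=2
t=8: arr=0 -> substrate=0 bound=1 product=4
t=9: arr=3 -> substrate=2 bound=2 product=4
t=10: arr=3 -> substrate=5 bound=2 product=4

Answer: 4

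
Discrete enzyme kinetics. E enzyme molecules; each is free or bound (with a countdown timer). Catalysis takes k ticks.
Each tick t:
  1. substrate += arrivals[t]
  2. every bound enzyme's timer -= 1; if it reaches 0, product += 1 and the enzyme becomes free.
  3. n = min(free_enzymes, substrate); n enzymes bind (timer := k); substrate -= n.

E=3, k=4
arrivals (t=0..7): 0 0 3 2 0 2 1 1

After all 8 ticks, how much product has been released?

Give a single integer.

t=0: arr=0 -> substrate=0 bound=0 product=0
t=1: arr=0 -> substrate=0 bound=0 product=0
t=2: arr=3 -> substrate=0 bound=3 product=0
t=3: arr=2 -> substrate=2 bound=3 product=0
t=4: arr=0 -> substrate=2 bound=3 product=0
t=5: arr=2 -> substrate=4 bound=3 product=0
t=6: arr=1 -> substrate=2 bound=3 product=3
t=7: arr=1 -> substrate=3 bound=3 product=3

Answer: 3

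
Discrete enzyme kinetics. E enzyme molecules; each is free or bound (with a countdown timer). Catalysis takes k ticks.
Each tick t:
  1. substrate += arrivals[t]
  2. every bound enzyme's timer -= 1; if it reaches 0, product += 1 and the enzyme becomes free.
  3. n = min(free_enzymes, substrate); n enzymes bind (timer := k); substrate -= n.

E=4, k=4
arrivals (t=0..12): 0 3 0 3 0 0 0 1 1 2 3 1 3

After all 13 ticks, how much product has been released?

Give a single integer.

Answer: 8

Derivation:
t=0: arr=0 -> substrate=0 bound=0 product=0
t=1: arr=3 -> substrate=0 bound=3 product=0
t=2: arr=0 -> substrate=0 bound=3 product=0
t=3: arr=3 -> substrate=2 bound=4 product=0
t=4: arr=0 -> substrate=2 bound=4 product=0
t=5: arr=0 -> substrate=0 bound=3 product=3
t=6: arr=0 -> substrate=0 bound=3 product=3
t=7: arr=1 -> substrate=0 bound=3 product=4
t=8: arr=1 -> substrate=0 bound=4 product=4
t=9: arr=2 -> substrate=0 bound=4 product=6
t=10: arr=3 -> substrate=3 bound=4 product=6
t=11: arr=1 -> substrate=3 bound=4 product=7
t=12: arr=3 -> substrate=5 bound=4 product=8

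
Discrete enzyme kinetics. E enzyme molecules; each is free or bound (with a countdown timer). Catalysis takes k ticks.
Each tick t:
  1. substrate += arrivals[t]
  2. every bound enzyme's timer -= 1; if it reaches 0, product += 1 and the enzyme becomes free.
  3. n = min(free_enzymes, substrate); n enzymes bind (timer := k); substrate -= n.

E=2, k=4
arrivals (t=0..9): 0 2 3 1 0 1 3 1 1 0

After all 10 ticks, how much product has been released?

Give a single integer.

Answer: 4

Derivation:
t=0: arr=0 -> substrate=0 bound=0 product=0
t=1: arr=2 -> substrate=0 bound=2 product=0
t=2: arr=3 -> substrate=3 bound=2 product=0
t=3: arr=1 -> substrate=4 bound=2 product=0
t=4: arr=0 -> substrate=4 bound=2 product=0
t=5: arr=1 -> substrate=3 bound=2 product=2
t=6: arr=3 -> substrate=6 bound=2 product=2
t=7: arr=1 -> substrate=7 bound=2 product=2
t=8: arr=1 -> substrate=8 bound=2 product=2
t=9: arr=0 -> substrate=6 bound=2 product=4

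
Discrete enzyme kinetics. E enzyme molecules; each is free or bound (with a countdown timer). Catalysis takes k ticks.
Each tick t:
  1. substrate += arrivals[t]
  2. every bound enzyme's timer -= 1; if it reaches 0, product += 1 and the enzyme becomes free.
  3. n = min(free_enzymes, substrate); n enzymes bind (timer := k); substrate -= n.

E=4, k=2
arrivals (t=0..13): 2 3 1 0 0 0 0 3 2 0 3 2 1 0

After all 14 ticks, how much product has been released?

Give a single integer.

t=0: arr=2 -> substrate=0 bound=2 product=0
t=1: arr=3 -> substrate=1 bound=4 product=0
t=2: arr=1 -> substrate=0 bound=4 product=2
t=3: arr=0 -> substrate=0 bound=2 product=4
t=4: arr=0 -> substrate=0 bound=0 product=6
t=5: arr=0 -> substrate=0 bound=0 product=6
t=6: arr=0 -> substrate=0 bound=0 product=6
t=7: arr=3 -> substrate=0 bound=3 product=6
t=8: arr=2 -> substrate=1 bound=4 product=6
t=9: arr=0 -> substrate=0 bound=2 product=9
t=10: arr=3 -> substrate=0 bound=4 product=10
t=11: arr=2 -> substrate=1 bound=4 product=11
t=12: arr=1 -> substrate=0 bound=3 product=14
t=13: arr=0 -> substrate=0 bound=2 product=15

Answer: 15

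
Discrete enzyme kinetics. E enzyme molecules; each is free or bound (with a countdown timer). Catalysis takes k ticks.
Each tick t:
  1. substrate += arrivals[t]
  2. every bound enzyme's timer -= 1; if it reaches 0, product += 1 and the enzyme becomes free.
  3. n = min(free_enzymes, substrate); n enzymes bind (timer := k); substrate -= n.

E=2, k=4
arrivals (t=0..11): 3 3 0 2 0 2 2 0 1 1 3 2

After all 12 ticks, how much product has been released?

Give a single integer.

t=0: arr=3 -> substrate=1 bound=2 product=0
t=1: arr=3 -> substrate=4 bound=2 product=0
t=2: arr=0 -> substrate=4 bound=2 product=0
t=3: arr=2 -> substrate=6 bound=2 product=0
t=4: arr=0 -> substrate=4 bound=2 product=2
t=5: arr=2 -> substrate=6 bound=2 product=2
t=6: arr=2 -> substrate=8 bound=2 product=2
t=7: arr=0 -> substrate=8 bound=2 product=2
t=8: arr=1 -> substrate=7 bound=2 product=4
t=9: arr=1 -> substrate=8 bound=2 product=4
t=10: arr=3 -> substrate=11 bound=2 product=4
t=11: arr=2 -> substrate=13 bound=2 product=4

Answer: 4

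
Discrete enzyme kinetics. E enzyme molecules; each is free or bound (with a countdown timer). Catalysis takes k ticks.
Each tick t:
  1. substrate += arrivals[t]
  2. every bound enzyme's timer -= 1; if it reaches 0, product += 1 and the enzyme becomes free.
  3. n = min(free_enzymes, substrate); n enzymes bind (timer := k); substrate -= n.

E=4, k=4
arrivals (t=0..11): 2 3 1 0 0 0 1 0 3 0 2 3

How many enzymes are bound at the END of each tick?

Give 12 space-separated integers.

t=0: arr=2 -> substrate=0 bound=2 product=0
t=1: arr=3 -> substrate=1 bound=4 product=0
t=2: arr=1 -> substrate=2 bound=4 product=0
t=3: arr=0 -> substrate=2 bound=4 product=0
t=4: arr=0 -> substrate=0 bound=4 product=2
t=5: arr=0 -> substrate=0 bound=2 product=4
t=6: arr=1 -> substrate=0 bound=3 product=4
t=7: arr=0 -> substrate=0 bound=3 product=4
t=8: arr=3 -> substrate=0 bound=4 product=6
t=9: arr=0 -> substrate=0 bound=4 product=6
t=10: arr=2 -> substrate=1 bound=4 product=7
t=11: arr=3 -> substrate=4 bound=4 product=7

Answer: 2 4 4 4 4 2 3 3 4 4 4 4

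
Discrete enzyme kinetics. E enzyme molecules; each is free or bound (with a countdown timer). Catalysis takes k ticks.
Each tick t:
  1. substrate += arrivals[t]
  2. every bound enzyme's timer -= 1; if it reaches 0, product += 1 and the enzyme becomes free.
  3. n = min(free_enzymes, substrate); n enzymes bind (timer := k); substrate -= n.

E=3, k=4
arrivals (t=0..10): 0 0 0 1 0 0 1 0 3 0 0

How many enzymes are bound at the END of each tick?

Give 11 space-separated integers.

Answer: 0 0 0 1 1 1 2 1 3 3 3

Derivation:
t=0: arr=0 -> substrate=0 bound=0 product=0
t=1: arr=0 -> substrate=0 bound=0 product=0
t=2: arr=0 -> substrate=0 bound=0 product=0
t=3: arr=1 -> substrate=0 bound=1 product=0
t=4: arr=0 -> substrate=0 bound=1 product=0
t=5: arr=0 -> substrate=0 bound=1 product=0
t=6: arr=1 -> substrate=0 bound=2 product=0
t=7: arr=0 -> substrate=0 bound=1 product=1
t=8: arr=3 -> substrate=1 bound=3 product=1
t=9: arr=0 -> substrate=1 bound=3 product=1
t=10: arr=0 -> substrate=0 bound=3 product=2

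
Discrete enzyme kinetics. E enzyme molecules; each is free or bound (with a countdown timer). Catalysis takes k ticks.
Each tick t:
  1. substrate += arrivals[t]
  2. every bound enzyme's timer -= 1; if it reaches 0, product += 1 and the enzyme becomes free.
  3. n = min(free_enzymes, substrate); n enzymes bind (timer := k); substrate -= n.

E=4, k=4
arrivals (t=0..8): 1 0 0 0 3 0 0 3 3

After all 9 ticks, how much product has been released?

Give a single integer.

Answer: 4

Derivation:
t=0: arr=1 -> substrate=0 bound=1 product=0
t=1: arr=0 -> substrate=0 bound=1 product=0
t=2: arr=0 -> substrate=0 bound=1 product=0
t=3: arr=0 -> substrate=0 bound=1 product=0
t=4: arr=3 -> substrate=0 bound=3 product=1
t=5: arr=0 -> substrate=0 bound=3 product=1
t=6: arr=0 -> substrate=0 bound=3 product=1
t=7: arr=3 -> substrate=2 bound=4 product=1
t=8: arr=3 -> substrate=2 bound=4 product=4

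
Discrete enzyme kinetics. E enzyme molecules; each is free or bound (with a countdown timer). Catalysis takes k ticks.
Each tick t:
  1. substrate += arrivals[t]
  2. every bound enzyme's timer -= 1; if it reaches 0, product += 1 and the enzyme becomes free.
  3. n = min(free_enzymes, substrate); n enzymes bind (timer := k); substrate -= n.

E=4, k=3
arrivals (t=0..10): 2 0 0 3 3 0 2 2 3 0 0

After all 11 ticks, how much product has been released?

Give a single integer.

t=0: arr=2 -> substrate=0 bound=2 product=0
t=1: arr=0 -> substrate=0 bound=2 product=0
t=2: arr=0 -> substrate=0 bound=2 product=0
t=3: arr=3 -> substrate=0 bound=3 product=2
t=4: arr=3 -> substrate=2 bound=4 product=2
t=5: arr=0 -> substrate=2 bound=4 product=2
t=6: arr=2 -> substrate=1 bound=4 product=5
t=7: arr=2 -> substrate=2 bound=4 product=6
t=8: arr=3 -> substrate=5 bound=4 product=6
t=9: arr=0 -> substrate=2 bound=4 product=9
t=10: arr=0 -> substrate=1 bound=4 product=10

Answer: 10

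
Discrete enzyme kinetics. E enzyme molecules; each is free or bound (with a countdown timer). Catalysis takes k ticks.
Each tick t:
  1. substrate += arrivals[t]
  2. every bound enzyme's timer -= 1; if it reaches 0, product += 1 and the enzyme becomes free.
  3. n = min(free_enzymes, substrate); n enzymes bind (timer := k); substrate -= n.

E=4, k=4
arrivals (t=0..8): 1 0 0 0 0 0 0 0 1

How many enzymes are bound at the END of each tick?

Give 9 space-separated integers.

Answer: 1 1 1 1 0 0 0 0 1

Derivation:
t=0: arr=1 -> substrate=0 bound=1 product=0
t=1: arr=0 -> substrate=0 bound=1 product=0
t=2: arr=0 -> substrate=0 bound=1 product=0
t=3: arr=0 -> substrate=0 bound=1 product=0
t=4: arr=0 -> substrate=0 bound=0 product=1
t=5: arr=0 -> substrate=0 bound=0 product=1
t=6: arr=0 -> substrate=0 bound=0 product=1
t=7: arr=0 -> substrate=0 bound=0 product=1
t=8: arr=1 -> substrate=0 bound=1 product=1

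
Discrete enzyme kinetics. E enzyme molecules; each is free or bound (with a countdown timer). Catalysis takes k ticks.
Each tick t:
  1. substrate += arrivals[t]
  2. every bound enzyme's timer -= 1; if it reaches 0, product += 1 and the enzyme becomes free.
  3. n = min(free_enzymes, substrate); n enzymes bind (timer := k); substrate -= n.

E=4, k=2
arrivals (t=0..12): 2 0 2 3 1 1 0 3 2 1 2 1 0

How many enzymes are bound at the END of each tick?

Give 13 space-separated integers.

Answer: 2 2 2 4 4 3 1 3 4 3 4 3 1

Derivation:
t=0: arr=2 -> substrate=0 bound=2 product=0
t=1: arr=0 -> substrate=0 bound=2 product=0
t=2: arr=2 -> substrate=0 bound=2 product=2
t=3: arr=3 -> substrate=1 bound=4 product=2
t=4: arr=1 -> substrate=0 bound=4 product=4
t=5: arr=1 -> substrate=0 bound=3 product=6
t=6: arr=0 -> substrate=0 bound=1 product=8
t=7: arr=3 -> substrate=0 bound=3 product=9
t=8: arr=2 -> substrate=1 bound=4 product=9
t=9: arr=1 -> substrate=0 bound=3 product=12
t=10: arr=2 -> substrate=0 bound=4 product=13
t=11: arr=1 -> substrate=0 bound=3 product=15
t=12: arr=0 -> substrate=0 bound=1 product=17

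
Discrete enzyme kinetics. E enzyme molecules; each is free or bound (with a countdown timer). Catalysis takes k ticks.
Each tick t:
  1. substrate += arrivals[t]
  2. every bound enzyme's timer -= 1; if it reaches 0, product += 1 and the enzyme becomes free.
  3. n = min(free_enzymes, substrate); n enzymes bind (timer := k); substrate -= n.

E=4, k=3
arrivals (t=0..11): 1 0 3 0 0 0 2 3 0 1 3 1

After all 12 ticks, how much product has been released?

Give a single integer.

Answer: 8

Derivation:
t=0: arr=1 -> substrate=0 bound=1 product=0
t=1: arr=0 -> substrate=0 bound=1 product=0
t=2: arr=3 -> substrate=0 bound=4 product=0
t=3: arr=0 -> substrate=0 bound=3 product=1
t=4: arr=0 -> substrate=0 bound=3 product=1
t=5: arr=0 -> substrate=0 bound=0 product=4
t=6: arr=2 -> substrate=0 bound=2 product=4
t=7: arr=3 -> substrate=1 bound=4 product=4
t=8: arr=0 -> substrate=1 bound=4 product=4
t=9: arr=1 -> substrate=0 bound=4 product=6
t=10: arr=3 -> substrate=1 bound=4 product=8
t=11: arr=1 -> substrate=2 bound=4 product=8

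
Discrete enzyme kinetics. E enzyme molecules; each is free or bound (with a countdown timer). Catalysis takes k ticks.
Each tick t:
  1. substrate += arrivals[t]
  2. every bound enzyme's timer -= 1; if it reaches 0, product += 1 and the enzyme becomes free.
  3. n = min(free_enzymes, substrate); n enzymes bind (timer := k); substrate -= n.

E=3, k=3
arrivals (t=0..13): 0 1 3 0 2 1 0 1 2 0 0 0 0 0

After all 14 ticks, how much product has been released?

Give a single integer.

t=0: arr=0 -> substrate=0 bound=0 product=0
t=1: arr=1 -> substrate=0 bound=1 product=0
t=2: arr=3 -> substrate=1 bound=3 product=0
t=3: arr=0 -> substrate=1 bound=3 product=0
t=4: arr=2 -> substrate=2 bound=3 product=1
t=5: arr=1 -> substrate=1 bound=3 product=3
t=6: arr=0 -> substrate=1 bound=3 product=3
t=7: arr=1 -> substrate=1 bound=3 product=4
t=8: arr=2 -> substrate=1 bound=3 product=6
t=9: arr=0 -> substrate=1 bound=3 product=6
t=10: arr=0 -> substrate=0 bound=3 product=7
t=11: arr=0 -> substrate=0 bound=1 product=9
t=12: arr=0 -> substrate=0 bound=1 product=9
t=13: arr=0 -> substrate=0 bound=0 product=10

Answer: 10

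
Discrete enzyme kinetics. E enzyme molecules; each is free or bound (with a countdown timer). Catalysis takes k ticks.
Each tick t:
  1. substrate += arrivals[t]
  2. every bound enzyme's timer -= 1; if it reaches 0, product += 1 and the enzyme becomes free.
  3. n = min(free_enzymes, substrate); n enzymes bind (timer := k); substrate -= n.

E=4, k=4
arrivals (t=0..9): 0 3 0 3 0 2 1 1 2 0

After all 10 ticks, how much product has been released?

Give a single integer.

Answer: 7

Derivation:
t=0: arr=0 -> substrate=0 bound=0 product=0
t=1: arr=3 -> substrate=0 bound=3 product=0
t=2: arr=0 -> substrate=0 bound=3 product=0
t=3: arr=3 -> substrate=2 bound=4 product=0
t=4: arr=0 -> substrate=2 bound=4 product=0
t=5: arr=2 -> substrate=1 bound=4 product=3
t=6: arr=1 -> substrate=2 bound=4 product=3
t=7: arr=1 -> substrate=2 bound=4 product=4
t=8: arr=2 -> substrate=4 bound=4 product=4
t=9: arr=0 -> substrate=1 bound=4 product=7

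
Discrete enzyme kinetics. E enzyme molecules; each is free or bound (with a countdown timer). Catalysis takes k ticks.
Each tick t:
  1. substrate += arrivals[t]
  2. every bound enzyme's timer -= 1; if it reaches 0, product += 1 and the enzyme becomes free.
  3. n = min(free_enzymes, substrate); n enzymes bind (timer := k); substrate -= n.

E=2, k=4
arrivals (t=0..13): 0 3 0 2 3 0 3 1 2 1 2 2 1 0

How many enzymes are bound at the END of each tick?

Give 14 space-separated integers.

Answer: 0 2 2 2 2 2 2 2 2 2 2 2 2 2

Derivation:
t=0: arr=0 -> substrate=0 bound=0 product=0
t=1: arr=3 -> substrate=1 bound=2 product=0
t=2: arr=0 -> substrate=1 bound=2 product=0
t=3: arr=2 -> substrate=3 bound=2 product=0
t=4: arr=3 -> substrate=6 bound=2 product=0
t=5: arr=0 -> substrate=4 bound=2 product=2
t=6: arr=3 -> substrate=7 bound=2 product=2
t=7: arr=1 -> substrate=8 bound=2 product=2
t=8: arr=2 -> substrate=10 bound=2 product=2
t=9: arr=1 -> substrate=9 bound=2 product=4
t=10: arr=2 -> substrate=11 bound=2 product=4
t=11: arr=2 -> substrate=13 bound=2 product=4
t=12: arr=1 -> substrate=14 bound=2 product=4
t=13: arr=0 -> substrate=12 bound=2 product=6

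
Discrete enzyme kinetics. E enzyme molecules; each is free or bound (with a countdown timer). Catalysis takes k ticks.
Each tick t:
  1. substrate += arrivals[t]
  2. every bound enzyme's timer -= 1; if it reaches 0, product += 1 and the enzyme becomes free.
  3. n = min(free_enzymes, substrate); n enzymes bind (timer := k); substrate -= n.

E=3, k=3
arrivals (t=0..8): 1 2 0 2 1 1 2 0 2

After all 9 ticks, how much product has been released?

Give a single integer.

t=0: arr=1 -> substrate=0 bound=1 product=0
t=1: arr=2 -> substrate=0 bound=3 product=0
t=2: arr=0 -> substrate=0 bound=3 product=0
t=3: arr=2 -> substrate=1 bound=3 product=1
t=4: arr=1 -> substrate=0 bound=3 product=3
t=5: arr=1 -> substrate=1 bound=3 product=3
t=6: arr=2 -> substrate=2 bound=3 product=4
t=7: arr=0 -> substrate=0 bound=3 product=6
t=8: arr=2 -> substrate=2 bound=3 product=6

Answer: 6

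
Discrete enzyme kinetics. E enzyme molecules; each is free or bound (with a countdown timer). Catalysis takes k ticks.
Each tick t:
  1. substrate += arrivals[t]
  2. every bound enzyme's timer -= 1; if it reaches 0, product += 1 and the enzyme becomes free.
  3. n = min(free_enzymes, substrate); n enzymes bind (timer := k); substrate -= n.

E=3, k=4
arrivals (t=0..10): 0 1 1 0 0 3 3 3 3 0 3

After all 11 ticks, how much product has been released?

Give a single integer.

Answer: 5

Derivation:
t=0: arr=0 -> substrate=0 bound=0 product=0
t=1: arr=1 -> substrate=0 bound=1 product=0
t=2: arr=1 -> substrate=0 bound=2 product=0
t=3: arr=0 -> substrate=0 bound=2 product=0
t=4: arr=0 -> substrate=0 bound=2 product=0
t=5: arr=3 -> substrate=1 bound=3 product=1
t=6: arr=3 -> substrate=3 bound=3 product=2
t=7: arr=3 -> substrate=6 bound=3 product=2
t=8: arr=3 -> substrate=9 bound=3 product=2
t=9: arr=0 -> substrate=7 bound=3 product=4
t=10: arr=3 -> substrate=9 bound=3 product=5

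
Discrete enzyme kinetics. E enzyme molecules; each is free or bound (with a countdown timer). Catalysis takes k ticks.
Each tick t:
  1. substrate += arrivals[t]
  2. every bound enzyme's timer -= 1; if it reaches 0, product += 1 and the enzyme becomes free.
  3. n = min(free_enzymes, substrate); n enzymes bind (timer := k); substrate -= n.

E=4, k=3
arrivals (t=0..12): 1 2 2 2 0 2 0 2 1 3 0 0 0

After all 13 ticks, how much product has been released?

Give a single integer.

t=0: arr=1 -> substrate=0 bound=1 product=0
t=1: arr=2 -> substrate=0 bound=3 product=0
t=2: arr=2 -> substrate=1 bound=4 product=0
t=3: arr=2 -> substrate=2 bound=4 product=1
t=4: arr=0 -> substrate=0 bound=4 product=3
t=5: arr=2 -> substrate=1 bound=4 product=4
t=6: arr=0 -> substrate=0 bound=4 product=5
t=7: arr=2 -> substrate=0 bound=4 product=7
t=8: arr=1 -> substrate=0 bound=4 product=8
t=9: arr=3 -> substrate=2 bound=4 product=9
t=10: arr=0 -> substrate=0 bound=4 product=11
t=11: arr=0 -> substrate=0 bound=3 product=12
t=12: arr=0 -> substrate=0 bound=2 product=13

Answer: 13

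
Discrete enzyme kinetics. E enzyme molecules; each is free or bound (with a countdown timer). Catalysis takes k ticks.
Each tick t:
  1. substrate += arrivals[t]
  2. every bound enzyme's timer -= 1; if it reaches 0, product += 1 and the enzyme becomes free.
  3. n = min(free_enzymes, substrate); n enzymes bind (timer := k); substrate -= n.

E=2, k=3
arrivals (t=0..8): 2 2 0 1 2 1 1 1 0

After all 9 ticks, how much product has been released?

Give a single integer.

Answer: 4

Derivation:
t=0: arr=2 -> substrate=0 bound=2 product=0
t=1: arr=2 -> substrate=2 bound=2 product=0
t=2: arr=0 -> substrate=2 bound=2 product=0
t=3: arr=1 -> substrate=1 bound=2 product=2
t=4: arr=2 -> substrate=3 bound=2 product=2
t=5: arr=1 -> substrate=4 bound=2 product=2
t=6: arr=1 -> substrate=3 bound=2 product=4
t=7: arr=1 -> substrate=4 bound=2 product=4
t=8: arr=0 -> substrate=4 bound=2 product=4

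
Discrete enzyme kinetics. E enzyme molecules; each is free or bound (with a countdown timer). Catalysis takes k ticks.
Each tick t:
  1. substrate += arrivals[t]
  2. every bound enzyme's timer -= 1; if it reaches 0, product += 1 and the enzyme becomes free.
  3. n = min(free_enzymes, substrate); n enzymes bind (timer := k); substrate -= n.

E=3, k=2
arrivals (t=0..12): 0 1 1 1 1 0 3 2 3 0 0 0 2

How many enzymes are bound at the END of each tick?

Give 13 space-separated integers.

t=0: arr=0 -> substrate=0 bound=0 product=0
t=1: arr=1 -> substrate=0 bound=1 product=0
t=2: arr=1 -> substrate=0 bound=2 product=0
t=3: arr=1 -> substrate=0 bound=2 product=1
t=4: arr=1 -> substrate=0 bound=2 product=2
t=5: arr=0 -> substrate=0 bound=1 product=3
t=6: arr=3 -> substrate=0 bound=3 product=4
t=7: arr=2 -> substrate=2 bound=3 product=4
t=8: arr=3 -> substrate=2 bound=3 product=7
t=9: arr=0 -> substrate=2 bound=3 product=7
t=10: arr=0 -> substrate=0 bound=2 product=10
t=11: arr=0 -> substrate=0 bound=2 product=10
t=12: arr=2 -> substrate=0 bound=2 product=12

Answer: 0 1 2 2 2 1 3 3 3 3 2 2 2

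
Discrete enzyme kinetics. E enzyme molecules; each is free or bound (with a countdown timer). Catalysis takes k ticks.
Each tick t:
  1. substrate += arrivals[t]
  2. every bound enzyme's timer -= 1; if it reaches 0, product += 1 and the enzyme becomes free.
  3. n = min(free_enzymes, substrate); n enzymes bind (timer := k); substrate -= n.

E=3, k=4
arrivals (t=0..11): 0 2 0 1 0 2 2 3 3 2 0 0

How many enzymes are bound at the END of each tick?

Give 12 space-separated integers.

t=0: arr=0 -> substrate=0 bound=0 product=0
t=1: arr=2 -> substrate=0 bound=2 product=0
t=2: arr=0 -> substrate=0 bound=2 product=0
t=3: arr=1 -> substrate=0 bound=3 product=0
t=4: arr=0 -> substrate=0 bound=3 product=0
t=5: arr=2 -> substrate=0 bound=3 product=2
t=6: arr=2 -> substrate=2 bound=3 product=2
t=7: arr=3 -> substrate=4 bound=3 product=3
t=8: arr=3 -> substrate=7 bound=3 product=3
t=9: arr=2 -> substrate=7 bound=3 product=5
t=10: arr=0 -> substrate=7 bound=3 product=5
t=11: arr=0 -> substrate=6 bound=3 product=6

Answer: 0 2 2 3 3 3 3 3 3 3 3 3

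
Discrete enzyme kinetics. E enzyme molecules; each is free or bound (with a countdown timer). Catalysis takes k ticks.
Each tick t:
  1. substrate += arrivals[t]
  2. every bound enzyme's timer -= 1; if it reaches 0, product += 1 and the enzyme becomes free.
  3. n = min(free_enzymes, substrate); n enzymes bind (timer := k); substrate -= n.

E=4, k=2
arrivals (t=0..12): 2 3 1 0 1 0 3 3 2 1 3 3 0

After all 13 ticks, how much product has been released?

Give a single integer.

Answer: 18

Derivation:
t=0: arr=2 -> substrate=0 bound=2 product=0
t=1: arr=3 -> substrate=1 bound=4 product=0
t=2: arr=1 -> substrate=0 bound=4 product=2
t=3: arr=0 -> substrate=0 bound=2 product=4
t=4: arr=1 -> substrate=0 bound=1 product=6
t=5: arr=0 -> substrate=0 bound=1 product=6
t=6: arr=3 -> substrate=0 bound=3 product=7
t=7: arr=3 -> substrate=2 bound=4 product=7
t=8: arr=2 -> substrate=1 bound=4 product=10
t=9: arr=1 -> substrate=1 bound=4 product=11
t=10: arr=3 -> substrate=1 bound=4 product=14
t=11: arr=3 -> substrate=3 bound=4 product=15
t=12: arr=0 -> substrate=0 bound=4 product=18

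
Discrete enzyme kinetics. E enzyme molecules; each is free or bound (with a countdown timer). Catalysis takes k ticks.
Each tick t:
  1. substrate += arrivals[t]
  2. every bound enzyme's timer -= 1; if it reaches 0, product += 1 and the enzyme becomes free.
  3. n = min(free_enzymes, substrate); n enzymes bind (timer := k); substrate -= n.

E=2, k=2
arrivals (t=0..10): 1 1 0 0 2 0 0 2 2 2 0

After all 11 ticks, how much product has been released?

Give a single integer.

Answer: 6

Derivation:
t=0: arr=1 -> substrate=0 bound=1 product=0
t=1: arr=1 -> substrate=0 bound=2 product=0
t=2: arr=0 -> substrate=0 bound=1 product=1
t=3: arr=0 -> substrate=0 bound=0 product=2
t=4: arr=2 -> substrate=0 bound=2 product=2
t=5: arr=0 -> substrate=0 bound=2 product=2
t=6: arr=0 -> substrate=0 bound=0 product=4
t=7: arr=2 -> substrate=0 bound=2 product=4
t=8: arr=2 -> substrate=2 bound=2 product=4
t=9: arr=2 -> substrate=2 bound=2 product=6
t=10: arr=0 -> substrate=2 bound=2 product=6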